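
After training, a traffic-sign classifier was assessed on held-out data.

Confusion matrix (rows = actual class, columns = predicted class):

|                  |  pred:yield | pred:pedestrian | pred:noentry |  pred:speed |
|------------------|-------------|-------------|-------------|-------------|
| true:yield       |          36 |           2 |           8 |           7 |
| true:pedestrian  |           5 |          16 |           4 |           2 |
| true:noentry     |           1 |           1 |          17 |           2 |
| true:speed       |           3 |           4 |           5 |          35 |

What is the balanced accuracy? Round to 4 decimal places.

Balanced accuracy = mean of per-class recall.
  yield: recall = 36/53 = 0.67925
  pedestrian: recall = 16/27 = 0.59259
  noentry: recall = 17/21 = 0.80952
  speed: recall = 35/47 = 0.74468
Mean = (0.67925 + 0.59259 + 0.80952 + 0.74468) / 4 = 0.7065

0.7065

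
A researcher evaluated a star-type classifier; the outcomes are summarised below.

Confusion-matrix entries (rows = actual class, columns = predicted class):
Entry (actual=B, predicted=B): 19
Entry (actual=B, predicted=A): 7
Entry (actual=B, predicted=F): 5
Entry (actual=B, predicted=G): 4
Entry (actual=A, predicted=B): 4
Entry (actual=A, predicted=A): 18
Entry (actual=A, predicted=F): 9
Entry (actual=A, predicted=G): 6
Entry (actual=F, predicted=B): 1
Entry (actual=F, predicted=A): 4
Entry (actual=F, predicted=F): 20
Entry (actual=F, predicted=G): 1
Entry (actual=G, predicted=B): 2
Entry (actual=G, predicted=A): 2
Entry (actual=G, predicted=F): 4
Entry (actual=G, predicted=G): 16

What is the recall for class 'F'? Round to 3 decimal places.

One-vs-rest for 'F': TP = diagonal; FP = other classes predicted 'F'; FN = 'F' predicted as other.
recall = TP/(TP+FN).
F: TP=20, FN=1+4+1=6 → 20/26 = 0.7692

0.769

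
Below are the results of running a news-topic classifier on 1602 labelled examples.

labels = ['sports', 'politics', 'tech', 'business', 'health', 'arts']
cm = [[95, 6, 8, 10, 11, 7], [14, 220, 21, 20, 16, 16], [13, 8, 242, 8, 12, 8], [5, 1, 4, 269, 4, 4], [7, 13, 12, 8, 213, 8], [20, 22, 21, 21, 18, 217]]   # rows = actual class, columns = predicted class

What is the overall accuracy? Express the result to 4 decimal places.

Accuracy = trace / total = (95+220+242+269+213+217=1256) / 1602 = 1256/1602 = 0.7840

0.7840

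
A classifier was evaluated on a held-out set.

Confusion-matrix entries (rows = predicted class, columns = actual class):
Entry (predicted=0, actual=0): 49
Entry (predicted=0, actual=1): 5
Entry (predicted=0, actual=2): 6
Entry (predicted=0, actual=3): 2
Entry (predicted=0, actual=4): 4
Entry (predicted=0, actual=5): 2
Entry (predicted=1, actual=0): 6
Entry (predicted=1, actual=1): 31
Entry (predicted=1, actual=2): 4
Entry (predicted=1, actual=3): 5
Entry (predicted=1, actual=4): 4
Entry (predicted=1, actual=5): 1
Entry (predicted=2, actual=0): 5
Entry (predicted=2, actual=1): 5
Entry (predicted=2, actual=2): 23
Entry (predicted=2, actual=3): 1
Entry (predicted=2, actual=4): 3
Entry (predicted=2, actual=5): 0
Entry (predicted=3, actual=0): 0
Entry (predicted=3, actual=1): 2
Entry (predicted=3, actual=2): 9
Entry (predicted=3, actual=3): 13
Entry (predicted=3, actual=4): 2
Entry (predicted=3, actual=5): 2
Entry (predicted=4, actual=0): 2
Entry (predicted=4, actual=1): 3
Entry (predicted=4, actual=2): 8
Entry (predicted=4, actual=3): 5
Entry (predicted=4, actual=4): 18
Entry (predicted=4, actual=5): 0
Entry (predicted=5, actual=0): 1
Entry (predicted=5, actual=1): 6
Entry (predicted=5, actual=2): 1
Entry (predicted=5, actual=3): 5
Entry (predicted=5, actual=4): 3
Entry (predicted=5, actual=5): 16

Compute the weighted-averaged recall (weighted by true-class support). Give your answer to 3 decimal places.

Per-class recall (TP/(TP+FN)):
  0: TP=49, FN=6+5+0+2+1=14 → 49/63 = 0.7778
  1: TP=31, FN=5+5+2+3+6=21 → 31/52 = 0.5962
  2: TP=23, FN=6+4+9+8+1=28 → 23/51 = 0.4510
  3: TP=13, FN=2+5+1+5+5=18 → 13/31 = 0.4194
  4: TP=18, FN=4+4+3+2+3=16 → 18/34 = 0.5294
  5: TP=16, FN=2+1+0+2+0=5 → 16/21 = 0.7619
Weighted-recall = Σ (supportᵢ/N)·recallᵢ with N=252: (63/252)·0.7778 + (52/252)·0.5962 + (51/252)·0.4510 + (31/252)·0.4194 + (34/252)·0.5294 + (21/252)·0.7619 = 0.595

0.595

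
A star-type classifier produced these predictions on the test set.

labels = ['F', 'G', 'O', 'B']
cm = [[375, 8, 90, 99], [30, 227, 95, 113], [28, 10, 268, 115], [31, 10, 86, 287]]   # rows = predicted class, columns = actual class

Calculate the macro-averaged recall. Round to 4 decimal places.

0.6658

Per-class recall (TP/(TP+FN)):
  F: TP=375, FN=30+28+31=89 → 375/464 = 0.80819
  G: TP=227, FN=8+10+10=28 → 227/255 = 0.89020
  O: TP=268, FN=90+95+86=271 → 268/539 = 0.49722
  B: TP=287, FN=99+113+115=327 → 287/614 = 0.46743
Macro-recall = mean = (0.80819 + 0.89020 + 0.49722 + 0.46743) / 4 = 0.6658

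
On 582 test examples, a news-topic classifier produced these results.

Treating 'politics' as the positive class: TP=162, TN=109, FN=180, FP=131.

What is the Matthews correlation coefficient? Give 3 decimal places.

MCC = (TP·TN − FP·FN) / √((TP+FP)(TP+FN)(TN+FP)(TN+FN))
Numerator = 162·109 − 131·180 = -5922
Denominator = √(293·342·240·289) = √6950288160 = 83368.3883
MCC = -5922 / 83368.3883 = -0.071

-0.071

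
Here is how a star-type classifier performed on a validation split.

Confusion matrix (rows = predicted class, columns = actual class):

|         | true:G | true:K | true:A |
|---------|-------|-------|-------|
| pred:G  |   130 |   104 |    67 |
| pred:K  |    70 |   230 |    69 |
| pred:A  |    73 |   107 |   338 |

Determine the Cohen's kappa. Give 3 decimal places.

Observed agreement pₒ = trace/N = 698/1188 = 0.5875
Expected agreement pₑ = Σ (rowᵢ·colᵢ)/N² = (273·301 + 441·369 + 474·518)/1188² = 0.3475
κ = (pₒ − pₑ)/(1 − pₑ) = (0.5875 − 0.3475)/(1 − 0.3475) = 0.368

0.368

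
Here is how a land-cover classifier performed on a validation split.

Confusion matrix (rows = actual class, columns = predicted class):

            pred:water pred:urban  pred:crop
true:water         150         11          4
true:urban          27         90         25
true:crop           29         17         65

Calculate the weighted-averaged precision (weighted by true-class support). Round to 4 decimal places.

0.7302

Per-class precision (TP/(TP+FP)):
  water: TP=150, FP=27+29=56 → 150/206 = 0.72816
  urban: TP=90, FP=11+17=28 → 90/118 = 0.76271
  crop: TP=65, FP=4+25=29 → 65/94 = 0.69149
Weighted-precision = Σ (supportᵢ/N)·precisionᵢ with N=418: (165/418)·0.72816 + (142/418)·0.76271 + (111/418)·0.69149 = 0.7302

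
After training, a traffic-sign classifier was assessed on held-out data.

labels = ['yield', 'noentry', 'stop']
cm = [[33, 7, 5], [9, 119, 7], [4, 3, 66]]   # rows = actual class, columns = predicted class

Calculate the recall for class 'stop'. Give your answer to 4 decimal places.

0.9041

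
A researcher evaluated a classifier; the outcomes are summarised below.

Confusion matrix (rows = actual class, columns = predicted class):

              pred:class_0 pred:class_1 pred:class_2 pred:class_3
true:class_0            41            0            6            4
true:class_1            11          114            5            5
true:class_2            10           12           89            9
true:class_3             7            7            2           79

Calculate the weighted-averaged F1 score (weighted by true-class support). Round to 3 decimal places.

0.808

Per-class F1 score (2·TP/(2·TP+FP+FN)):
  class_0: TP=41, FP=11+10+7=28, FN=0+6+4=10 → 82/120 = 0.6833
  class_1: TP=114, FP=0+12+7=19, FN=11+5+5=21 → 228/268 = 0.8507
  class_2: TP=89, FP=6+5+2=13, FN=10+12+9=31 → 178/222 = 0.8018
  class_3: TP=79, FP=4+5+9=18, FN=7+7+2=16 → 158/192 = 0.8229
Weighted-F1 score = Σ (supportᵢ/N)·F1 scoreᵢ with N=401: (51/401)·0.6833 + (135/401)·0.8507 + (120/401)·0.8018 + (95/401)·0.8229 = 0.808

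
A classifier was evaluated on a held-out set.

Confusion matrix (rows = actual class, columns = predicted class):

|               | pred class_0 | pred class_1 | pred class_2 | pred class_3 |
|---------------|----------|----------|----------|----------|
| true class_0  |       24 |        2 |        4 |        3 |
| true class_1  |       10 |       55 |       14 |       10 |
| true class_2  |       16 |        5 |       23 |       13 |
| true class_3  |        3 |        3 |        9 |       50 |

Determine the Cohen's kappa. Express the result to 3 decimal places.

Observed agreement pₒ = trace/N = 152/244 = 0.6230
Expected agreement pₑ = Σ (rowᵢ·colᵢ)/N² = (33·53 + 89·65 + 57·50 + 65·76)/244² = 0.2574
κ = (pₒ − pₑ)/(1 − pₑ) = (0.6230 − 0.2574)/(1 − 0.2574) = 0.492

0.492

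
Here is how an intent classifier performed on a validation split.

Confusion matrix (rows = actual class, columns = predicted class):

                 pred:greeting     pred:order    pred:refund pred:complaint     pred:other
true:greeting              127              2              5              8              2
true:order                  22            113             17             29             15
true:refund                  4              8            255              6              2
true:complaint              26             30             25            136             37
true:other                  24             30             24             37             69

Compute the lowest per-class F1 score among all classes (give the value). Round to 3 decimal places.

0.447

Per-class F1 score (2·TP/(2·TP+FP+FN)):
  greeting: TP=127, FP=22+4+26+24=76, FN=2+5+8+2=17 → 254/347 = 0.7320
  order: TP=113, FP=2+8+30+30=70, FN=22+17+29+15=83 → 226/379 = 0.5963
  refund: TP=255, FP=5+17+25+24=71, FN=4+8+6+2=20 → 510/601 = 0.8486
  complaint: TP=136, FP=8+29+6+37=80, FN=26+30+25+37=118 → 272/470 = 0.5787
  other: TP=69, FP=2+15+2+37=56, FN=24+30+24+37=115 → 138/309 = 0.4466
Lowest is class 'other' with F1 score = 0.447.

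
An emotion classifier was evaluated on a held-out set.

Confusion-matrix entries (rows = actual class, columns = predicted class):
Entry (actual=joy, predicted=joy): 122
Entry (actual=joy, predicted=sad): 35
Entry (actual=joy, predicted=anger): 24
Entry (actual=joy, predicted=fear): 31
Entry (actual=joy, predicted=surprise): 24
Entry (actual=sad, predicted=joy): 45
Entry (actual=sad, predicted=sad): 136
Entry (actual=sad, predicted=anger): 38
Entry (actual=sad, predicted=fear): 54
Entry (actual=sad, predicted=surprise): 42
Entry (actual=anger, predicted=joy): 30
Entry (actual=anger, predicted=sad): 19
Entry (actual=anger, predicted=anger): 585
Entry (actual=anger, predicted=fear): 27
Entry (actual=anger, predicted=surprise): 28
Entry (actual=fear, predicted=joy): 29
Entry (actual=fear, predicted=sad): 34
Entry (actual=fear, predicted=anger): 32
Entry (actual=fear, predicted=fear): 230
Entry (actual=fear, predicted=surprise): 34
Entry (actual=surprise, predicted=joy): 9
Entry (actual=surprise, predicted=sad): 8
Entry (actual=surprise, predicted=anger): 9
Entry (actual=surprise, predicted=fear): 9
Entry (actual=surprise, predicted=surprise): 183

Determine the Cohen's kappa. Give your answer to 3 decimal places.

Observed agreement pₒ = trace/N = 1256/1817 = 0.6912
Expected agreement pₑ = Σ (rowᵢ·colᵢ)/N² = (236·235 + 315·232 + 689·688 + 359·351 + 218·311)/1817² = 0.2412
κ = (pₒ − pₑ)/(1 − pₑ) = (0.6912 − 0.2412)/(1 − 0.2412) = 0.593

0.593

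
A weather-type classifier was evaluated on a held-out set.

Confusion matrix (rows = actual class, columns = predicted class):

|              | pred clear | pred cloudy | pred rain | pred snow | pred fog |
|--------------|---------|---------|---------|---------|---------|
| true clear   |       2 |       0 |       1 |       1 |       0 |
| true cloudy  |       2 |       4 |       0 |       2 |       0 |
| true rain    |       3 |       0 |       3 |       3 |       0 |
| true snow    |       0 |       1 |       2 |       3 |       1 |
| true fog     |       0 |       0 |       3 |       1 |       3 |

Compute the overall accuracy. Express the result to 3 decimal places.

Accuracy = trace / total = (2+4+3+3+3=15) / 35 = 15/35 = 0.429

0.429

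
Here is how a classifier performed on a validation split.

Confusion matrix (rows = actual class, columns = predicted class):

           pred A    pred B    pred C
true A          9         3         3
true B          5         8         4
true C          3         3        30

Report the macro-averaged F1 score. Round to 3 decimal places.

0.634

Per-class F1 score (2·TP/(2·TP+FP+FN)):
  A: TP=9, FP=5+3=8, FN=3+3=6 → 18/32 = 0.5625
  B: TP=8, FP=3+3=6, FN=5+4=9 → 16/31 = 0.5161
  C: TP=30, FP=3+4=7, FN=3+3=6 → 60/73 = 0.8219
Macro-F1 score = mean = (0.5625 + 0.5161 + 0.8219) / 3 = 0.634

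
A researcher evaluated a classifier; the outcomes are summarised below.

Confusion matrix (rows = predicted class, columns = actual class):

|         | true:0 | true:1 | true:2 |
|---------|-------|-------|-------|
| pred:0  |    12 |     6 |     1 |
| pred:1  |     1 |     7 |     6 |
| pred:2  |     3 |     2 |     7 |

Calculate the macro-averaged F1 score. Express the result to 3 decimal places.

Per-class F1 score (2·TP/(2·TP+FP+FN)):
  0: TP=12, FP=6+1=7, FN=1+3=4 → 24/35 = 0.6857
  1: TP=7, FP=1+6=7, FN=6+2=8 → 14/29 = 0.4828
  2: TP=7, FP=3+2=5, FN=1+6=7 → 14/26 = 0.5385
Macro-F1 score = mean = (0.6857 + 0.4828 + 0.5385) / 3 = 0.569

0.569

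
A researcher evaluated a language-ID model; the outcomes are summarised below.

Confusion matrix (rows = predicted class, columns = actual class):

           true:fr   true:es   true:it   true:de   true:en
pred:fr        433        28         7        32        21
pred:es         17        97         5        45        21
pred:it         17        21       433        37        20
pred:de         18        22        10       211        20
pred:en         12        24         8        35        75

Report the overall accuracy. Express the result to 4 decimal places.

Accuracy = trace / total = (433+97+433+211+75=1249) / 1669 = 1249/1669 = 0.7484

0.7484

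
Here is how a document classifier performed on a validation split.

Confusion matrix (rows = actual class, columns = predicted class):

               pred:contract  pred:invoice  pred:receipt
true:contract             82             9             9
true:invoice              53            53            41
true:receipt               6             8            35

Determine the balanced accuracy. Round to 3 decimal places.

Balanced accuracy = mean of per-class recall.
  contract: recall = 82/100 = 0.8200
  invoice: recall = 53/147 = 0.3605
  receipt: recall = 35/49 = 0.7143
Mean = (0.8200 + 0.3605 + 0.7143) / 3 = 0.632

0.632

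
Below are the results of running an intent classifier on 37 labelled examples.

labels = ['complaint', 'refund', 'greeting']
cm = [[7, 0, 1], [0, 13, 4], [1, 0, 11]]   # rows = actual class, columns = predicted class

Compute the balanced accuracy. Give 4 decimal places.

0.8521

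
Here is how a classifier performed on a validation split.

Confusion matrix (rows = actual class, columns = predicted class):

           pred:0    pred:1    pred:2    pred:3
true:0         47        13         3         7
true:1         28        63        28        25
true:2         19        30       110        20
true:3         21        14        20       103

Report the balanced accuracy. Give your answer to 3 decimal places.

0.594

Balanced accuracy = mean of per-class recall.
  0: recall = 47/70 = 0.6714
  1: recall = 63/144 = 0.4375
  2: recall = 110/179 = 0.6145
  3: recall = 103/158 = 0.6519
Mean = (0.6714 + 0.4375 + 0.6145 + 0.6519) / 4 = 0.594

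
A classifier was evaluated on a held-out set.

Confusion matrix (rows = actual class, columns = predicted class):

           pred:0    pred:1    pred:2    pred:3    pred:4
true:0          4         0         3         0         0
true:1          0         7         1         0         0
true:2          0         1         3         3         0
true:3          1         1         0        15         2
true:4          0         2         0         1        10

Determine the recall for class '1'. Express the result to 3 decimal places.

0.875

Take TP from the diagonal, FP from the rest of the '1' prediction marginal, FN from the rest of the '1' actual marginal.
recall = TP/(TP+FN).
1: TP=7, FN=0+1+0+0=1 → 7/8 = 0.8750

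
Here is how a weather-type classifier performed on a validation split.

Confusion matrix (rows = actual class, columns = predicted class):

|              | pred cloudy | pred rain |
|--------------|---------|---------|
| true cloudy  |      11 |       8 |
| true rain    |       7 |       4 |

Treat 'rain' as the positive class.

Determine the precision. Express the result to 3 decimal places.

0.333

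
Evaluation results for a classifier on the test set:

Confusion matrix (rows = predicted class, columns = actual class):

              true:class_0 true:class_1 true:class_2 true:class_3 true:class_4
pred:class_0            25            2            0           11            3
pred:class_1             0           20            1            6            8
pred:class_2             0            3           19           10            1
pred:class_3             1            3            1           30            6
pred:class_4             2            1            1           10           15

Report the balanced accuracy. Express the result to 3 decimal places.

0.670

Balanced accuracy = mean of per-class recall.
  class_0: recall = 25/28 = 0.8929
  class_1: recall = 20/29 = 0.6897
  class_2: recall = 19/22 = 0.8636
  class_3: recall = 30/67 = 0.4478
  class_4: recall = 15/33 = 0.4545
Mean = (0.8929 + 0.6897 + 0.8636 + 0.4478 + 0.4545) / 5 = 0.670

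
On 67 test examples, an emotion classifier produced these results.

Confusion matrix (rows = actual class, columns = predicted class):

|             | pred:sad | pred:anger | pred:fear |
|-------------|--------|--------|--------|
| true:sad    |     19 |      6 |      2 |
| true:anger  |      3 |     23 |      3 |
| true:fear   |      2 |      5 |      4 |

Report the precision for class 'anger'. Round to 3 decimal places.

precision = TP/(TP+FP).
anger: TP=23, FP=6+5=11 → 23/34 = 0.6765

0.676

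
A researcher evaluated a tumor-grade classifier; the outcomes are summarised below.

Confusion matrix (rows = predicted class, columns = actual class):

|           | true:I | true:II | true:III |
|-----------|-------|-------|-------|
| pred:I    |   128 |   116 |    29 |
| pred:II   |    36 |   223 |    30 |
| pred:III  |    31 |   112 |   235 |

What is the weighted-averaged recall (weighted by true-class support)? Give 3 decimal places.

Per-class recall (TP/(TP+FN)):
  I: TP=128, FN=36+31=67 → 128/195 = 0.6564
  II: TP=223, FN=116+112=228 → 223/451 = 0.4945
  III: TP=235, FN=29+30=59 → 235/294 = 0.7993
Weighted-recall = Σ (supportᵢ/N)·recallᵢ with N=940: (195/940)·0.6564 + (451/940)·0.4945 + (294/940)·0.7993 = 0.623

0.623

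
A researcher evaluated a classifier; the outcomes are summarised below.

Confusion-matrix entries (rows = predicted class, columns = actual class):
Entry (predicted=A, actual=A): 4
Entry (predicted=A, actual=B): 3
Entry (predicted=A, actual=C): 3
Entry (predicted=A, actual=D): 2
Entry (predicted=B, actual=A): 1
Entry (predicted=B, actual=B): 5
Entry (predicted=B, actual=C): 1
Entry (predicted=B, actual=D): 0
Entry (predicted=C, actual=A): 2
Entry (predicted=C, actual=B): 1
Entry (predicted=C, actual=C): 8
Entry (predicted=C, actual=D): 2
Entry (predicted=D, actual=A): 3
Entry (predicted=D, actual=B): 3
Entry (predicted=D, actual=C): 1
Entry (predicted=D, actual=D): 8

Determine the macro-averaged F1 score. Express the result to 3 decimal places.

0.524

Per-class F1 score (2·TP/(2·TP+FP+FN)):
  A: TP=4, FP=3+3+2=8, FN=1+2+3=6 → 8/22 = 0.3636
  B: TP=5, FP=1+1+0=2, FN=3+1+3=7 → 10/19 = 0.5263
  C: TP=8, FP=2+1+2=5, FN=3+1+1=5 → 16/26 = 0.6154
  D: TP=8, FP=3+3+1=7, FN=2+0+2=4 → 16/27 = 0.5926
Macro-F1 score = mean = (0.3636 + 0.5263 + 0.6154 + 0.5926) / 4 = 0.524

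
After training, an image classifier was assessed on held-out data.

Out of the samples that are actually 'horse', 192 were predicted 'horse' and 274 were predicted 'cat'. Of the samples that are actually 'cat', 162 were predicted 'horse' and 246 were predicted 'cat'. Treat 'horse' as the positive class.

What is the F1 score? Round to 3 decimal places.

0.468

Precision = TP/(TP+FP) = 192/354 = 0.5424
Recall = TP/(TP+FN) = 192/466 = 0.4120
F1 = 2·TP/(2·TP+FP+FN) = 384/820 = 0.468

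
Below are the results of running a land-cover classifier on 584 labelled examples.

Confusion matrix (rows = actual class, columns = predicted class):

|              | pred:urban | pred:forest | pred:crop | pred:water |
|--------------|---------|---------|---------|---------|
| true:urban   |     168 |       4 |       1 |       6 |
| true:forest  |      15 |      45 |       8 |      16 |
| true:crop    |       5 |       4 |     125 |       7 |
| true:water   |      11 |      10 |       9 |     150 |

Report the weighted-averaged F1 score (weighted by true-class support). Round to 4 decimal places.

0.8306

Per-class F1 score (2·TP/(2·TP+FP+FN)):
  urban: TP=168, FP=15+5+11=31, FN=4+1+6=11 → 336/378 = 0.88889
  forest: TP=45, FP=4+4+10=18, FN=15+8+16=39 → 90/147 = 0.61224
  crop: TP=125, FP=1+8+9=18, FN=5+4+7=16 → 250/284 = 0.88028
  water: TP=150, FP=6+16+7=29, FN=11+10+9=30 → 300/359 = 0.83565
Weighted-F1 score = Σ (supportᵢ/N)·F1 scoreᵢ with N=584: (179/584)·0.88889 + (84/584)·0.61224 + (141/584)·0.88028 + (180/584)·0.83565 = 0.8306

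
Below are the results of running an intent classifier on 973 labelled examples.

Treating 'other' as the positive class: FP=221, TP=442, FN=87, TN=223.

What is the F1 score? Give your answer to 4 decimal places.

0.7416

Precision = TP/(TP+FP) = 442/663 = 0.6667
Recall = TP/(TP+FN) = 442/529 = 0.8355
F1 = 2·TP/(2·TP+FP+FN) = 884/1192 = 0.7416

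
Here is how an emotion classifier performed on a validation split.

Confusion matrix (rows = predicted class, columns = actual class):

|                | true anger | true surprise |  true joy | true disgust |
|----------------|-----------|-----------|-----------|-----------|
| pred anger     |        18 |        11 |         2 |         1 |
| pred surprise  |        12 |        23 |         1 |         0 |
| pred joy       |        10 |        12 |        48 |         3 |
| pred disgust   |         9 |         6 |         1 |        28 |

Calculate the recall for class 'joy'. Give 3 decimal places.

One-vs-rest for 'joy': TP = diagonal; FP = other classes predicted 'joy'; FN = 'joy' predicted as other.
recall = TP/(TP+FN).
joy: TP=48, FN=2+1+1=4 → 48/52 = 0.9231

0.923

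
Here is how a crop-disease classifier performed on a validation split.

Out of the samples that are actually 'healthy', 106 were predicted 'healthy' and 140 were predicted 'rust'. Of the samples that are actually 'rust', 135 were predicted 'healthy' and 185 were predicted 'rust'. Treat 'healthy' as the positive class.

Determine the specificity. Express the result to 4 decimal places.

Specificity = TN/(TN+FP) = 185/(185+135) = 0.5781

0.5781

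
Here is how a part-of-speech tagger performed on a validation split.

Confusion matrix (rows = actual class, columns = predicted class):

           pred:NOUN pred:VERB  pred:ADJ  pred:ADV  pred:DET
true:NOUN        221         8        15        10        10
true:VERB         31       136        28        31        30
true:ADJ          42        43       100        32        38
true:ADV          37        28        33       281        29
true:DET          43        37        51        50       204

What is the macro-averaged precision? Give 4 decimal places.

Per-class precision (TP/(TP+FP)):
  NOUN: TP=221, FP=31+42+37+43=153 → 221/374 = 0.59091
  VERB: TP=136, FP=8+43+28+37=116 → 136/252 = 0.53968
  ADJ: TP=100, FP=15+28+33+51=127 → 100/227 = 0.44053
  ADV: TP=281, FP=10+31+32+50=123 → 281/404 = 0.69554
  DET: TP=204, FP=10+30+38+29=107 → 204/311 = 0.65595
Macro-precision = mean = (0.59091 + 0.53968 + 0.44053 + 0.69554 + 0.65595) / 5 = 0.5845

0.5845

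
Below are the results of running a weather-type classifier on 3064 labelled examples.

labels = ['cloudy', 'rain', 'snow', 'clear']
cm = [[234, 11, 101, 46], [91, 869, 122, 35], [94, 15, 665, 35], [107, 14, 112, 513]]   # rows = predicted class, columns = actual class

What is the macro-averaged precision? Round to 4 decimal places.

0.7211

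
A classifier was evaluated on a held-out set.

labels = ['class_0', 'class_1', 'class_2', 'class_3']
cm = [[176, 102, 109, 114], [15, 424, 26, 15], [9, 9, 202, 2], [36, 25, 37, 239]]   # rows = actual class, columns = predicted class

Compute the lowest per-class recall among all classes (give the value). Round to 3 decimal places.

0.351

Per-class recall (TP/(TP+FN)):
  class_0: TP=176, FN=102+109+114=325 → 176/501 = 0.3513
  class_1: TP=424, FN=15+26+15=56 → 424/480 = 0.8833
  class_2: TP=202, FN=9+9+2=20 → 202/222 = 0.9099
  class_3: TP=239, FN=36+25+37=98 → 239/337 = 0.7092
Lowest is class 'class_0' with recall = 0.351.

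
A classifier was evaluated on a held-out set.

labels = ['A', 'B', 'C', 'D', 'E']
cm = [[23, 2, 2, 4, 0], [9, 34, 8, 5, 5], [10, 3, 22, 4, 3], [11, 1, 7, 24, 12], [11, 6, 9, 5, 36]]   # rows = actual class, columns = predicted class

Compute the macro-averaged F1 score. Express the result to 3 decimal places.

0.538

Per-class F1 score (2·TP/(2·TP+FP+FN)):
  A: TP=23, FP=9+10+11+11=41, FN=2+2+4+0=8 → 46/95 = 0.4842
  B: TP=34, FP=2+3+1+6=12, FN=9+8+5+5=27 → 68/107 = 0.6355
  C: TP=22, FP=2+8+7+9=26, FN=10+3+4+3=20 → 44/90 = 0.4889
  D: TP=24, FP=4+5+4+5=18, FN=11+1+7+12=31 → 48/97 = 0.4948
  E: TP=36, FP=0+5+3+12=20, FN=11+6+9+5=31 → 72/123 = 0.5854
Macro-F1 score = mean = (0.4842 + 0.6355 + 0.4889 + 0.4948 + 0.5854) / 5 = 0.538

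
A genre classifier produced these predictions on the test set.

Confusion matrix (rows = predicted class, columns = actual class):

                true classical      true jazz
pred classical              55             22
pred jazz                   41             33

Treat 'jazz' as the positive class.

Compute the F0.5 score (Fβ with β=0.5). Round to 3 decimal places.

0.470

Fβ = (1+β²)·TP / ((1+β²)·TP + β²·FN + FP), with β²=1/4
= 1.25·33 / (1.25·33 + 0.25·22 + 41) = 0.470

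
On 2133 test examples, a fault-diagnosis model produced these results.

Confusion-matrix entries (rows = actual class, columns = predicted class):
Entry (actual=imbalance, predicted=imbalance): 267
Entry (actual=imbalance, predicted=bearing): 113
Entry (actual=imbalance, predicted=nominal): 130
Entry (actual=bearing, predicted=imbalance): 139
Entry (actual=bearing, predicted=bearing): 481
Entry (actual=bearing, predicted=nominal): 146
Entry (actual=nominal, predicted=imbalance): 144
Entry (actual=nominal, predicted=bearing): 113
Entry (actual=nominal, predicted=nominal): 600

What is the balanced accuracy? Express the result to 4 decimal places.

0.6172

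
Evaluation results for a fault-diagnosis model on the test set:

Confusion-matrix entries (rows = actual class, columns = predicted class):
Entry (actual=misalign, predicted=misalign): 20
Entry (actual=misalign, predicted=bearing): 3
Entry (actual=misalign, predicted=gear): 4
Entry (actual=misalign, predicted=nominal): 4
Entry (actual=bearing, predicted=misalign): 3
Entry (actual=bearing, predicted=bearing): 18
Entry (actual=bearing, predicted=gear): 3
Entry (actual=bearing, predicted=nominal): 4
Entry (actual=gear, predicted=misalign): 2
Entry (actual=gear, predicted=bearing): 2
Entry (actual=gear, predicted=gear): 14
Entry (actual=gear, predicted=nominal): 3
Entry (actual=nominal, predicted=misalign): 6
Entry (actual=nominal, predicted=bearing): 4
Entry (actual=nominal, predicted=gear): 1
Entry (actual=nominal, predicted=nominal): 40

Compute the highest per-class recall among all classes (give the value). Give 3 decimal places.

0.784

Per-class recall (TP/(TP+FN)):
  misalign: TP=20, FN=3+4+4=11 → 20/31 = 0.6452
  bearing: TP=18, FN=3+3+4=10 → 18/28 = 0.6429
  gear: TP=14, FN=2+2+3=7 → 14/21 = 0.6667
  nominal: TP=40, FN=6+4+1=11 → 40/51 = 0.7843
Highest is class 'nominal' with recall = 0.784.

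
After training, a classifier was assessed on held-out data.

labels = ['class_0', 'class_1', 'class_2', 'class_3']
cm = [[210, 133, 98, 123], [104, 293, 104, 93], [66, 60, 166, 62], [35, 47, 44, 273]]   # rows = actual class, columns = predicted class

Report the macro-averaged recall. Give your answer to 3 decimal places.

Per-class recall (TP/(TP+FN)):
  class_0: TP=210, FN=133+98+123=354 → 210/564 = 0.3723
  class_1: TP=293, FN=104+104+93=301 → 293/594 = 0.4933
  class_2: TP=166, FN=66+60+62=188 → 166/354 = 0.4689
  class_3: TP=273, FN=35+47+44=126 → 273/399 = 0.6842
Macro-recall = mean = (0.3723 + 0.4933 + 0.4689 + 0.6842) / 4 = 0.505

0.505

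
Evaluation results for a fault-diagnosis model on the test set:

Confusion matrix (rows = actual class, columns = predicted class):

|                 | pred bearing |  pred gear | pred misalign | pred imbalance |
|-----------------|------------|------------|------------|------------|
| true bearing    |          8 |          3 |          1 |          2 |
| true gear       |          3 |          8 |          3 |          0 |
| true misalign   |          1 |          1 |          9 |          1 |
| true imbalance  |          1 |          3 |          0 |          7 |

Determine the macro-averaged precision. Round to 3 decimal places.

0.635

Per-class precision (TP/(TP+FP)):
  bearing: TP=8, FP=3+1+1=5 → 8/13 = 0.6154
  gear: TP=8, FP=3+1+3=7 → 8/15 = 0.5333
  misalign: TP=9, FP=1+3+0=4 → 9/13 = 0.6923
  imbalance: TP=7, FP=2+0+1=3 → 7/10 = 0.7000
Macro-precision = mean = (0.6154 + 0.5333 + 0.6923 + 0.7000) / 4 = 0.635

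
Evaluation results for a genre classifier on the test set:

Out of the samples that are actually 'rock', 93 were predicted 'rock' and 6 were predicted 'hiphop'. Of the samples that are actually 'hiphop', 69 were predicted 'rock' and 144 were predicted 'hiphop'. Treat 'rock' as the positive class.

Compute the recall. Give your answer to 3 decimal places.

0.939

Recall = TP/(TP+FN) = 93/(93+6) = 93/99 = 0.939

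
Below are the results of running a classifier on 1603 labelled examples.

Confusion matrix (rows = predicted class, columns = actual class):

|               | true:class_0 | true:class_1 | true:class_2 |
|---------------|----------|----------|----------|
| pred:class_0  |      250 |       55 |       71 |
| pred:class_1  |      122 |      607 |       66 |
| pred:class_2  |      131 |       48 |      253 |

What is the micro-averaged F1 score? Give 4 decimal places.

Micro-averaging pools counts across classes: ΣTP=1110, ΣFP=493, ΣFN=493.
Micro-F1 score = 2·TP/(2·TP+FP+FN) on pooled counts = 0.6925 (equals overall accuracy in single-label multiclass).

0.6925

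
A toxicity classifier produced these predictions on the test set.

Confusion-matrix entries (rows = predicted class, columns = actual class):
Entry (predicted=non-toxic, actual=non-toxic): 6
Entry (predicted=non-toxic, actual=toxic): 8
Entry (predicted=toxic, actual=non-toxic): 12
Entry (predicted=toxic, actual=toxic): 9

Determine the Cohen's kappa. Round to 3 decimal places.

Observed agreement pₒ = trace/N = 15/35 = 0.4286
Expected agreement pₑ = Σ (rowᵢ·colᵢ)/N² = (18·14 + 17·21)/35² = 0.4971
κ = (pₒ − pₑ)/(1 − pₑ) = (0.4286 − 0.4971)/(1 − 0.4971) = -0.136

-0.136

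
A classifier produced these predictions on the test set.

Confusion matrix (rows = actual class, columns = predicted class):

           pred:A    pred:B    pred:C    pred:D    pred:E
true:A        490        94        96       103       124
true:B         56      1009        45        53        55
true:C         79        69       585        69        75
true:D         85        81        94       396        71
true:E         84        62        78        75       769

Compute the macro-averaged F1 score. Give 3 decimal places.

Per-class F1 score (2·TP/(2·TP+FP+FN)):
  A: TP=490, FP=56+79+85+84=304, FN=94+96+103+124=417 → 980/1701 = 0.5761
  B: TP=1009, FP=94+69+81+62=306, FN=56+45+53+55=209 → 2018/2533 = 0.7967
  C: TP=585, FP=96+45+94+78=313, FN=79+69+69+75=292 → 1170/1775 = 0.6592
  D: TP=396, FP=103+53+69+75=300, FN=85+81+94+71=331 → 792/1423 = 0.5566
  E: TP=769, FP=124+55+75+71=325, FN=84+62+78+75=299 → 1538/2162 = 0.7114
Macro-F1 score = mean = (0.5761 + 0.7967 + 0.6592 + 0.5566 + 0.7114) / 5 = 0.660

0.660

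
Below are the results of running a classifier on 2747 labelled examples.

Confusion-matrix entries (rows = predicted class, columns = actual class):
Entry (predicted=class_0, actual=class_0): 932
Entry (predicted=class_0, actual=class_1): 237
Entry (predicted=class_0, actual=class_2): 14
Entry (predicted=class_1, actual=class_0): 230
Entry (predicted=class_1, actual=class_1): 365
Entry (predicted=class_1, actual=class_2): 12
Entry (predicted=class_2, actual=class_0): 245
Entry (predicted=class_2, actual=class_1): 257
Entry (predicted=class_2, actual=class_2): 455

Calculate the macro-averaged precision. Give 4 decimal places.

Per-class precision (TP/(TP+FP)):
  class_0: TP=932, FP=237+14=251 → 932/1183 = 0.78783
  class_1: TP=365, FP=230+12=242 → 365/607 = 0.60132
  class_2: TP=455, FP=245+257=502 → 455/957 = 0.47544
Macro-precision = mean = (0.78783 + 0.60132 + 0.47544) / 3 = 0.6215

0.6215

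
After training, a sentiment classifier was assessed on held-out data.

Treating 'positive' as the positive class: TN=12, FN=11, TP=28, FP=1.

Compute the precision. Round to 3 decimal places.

0.966

Precision = TP/(TP+FP) = 28/(28+1) = 28/29 = 0.966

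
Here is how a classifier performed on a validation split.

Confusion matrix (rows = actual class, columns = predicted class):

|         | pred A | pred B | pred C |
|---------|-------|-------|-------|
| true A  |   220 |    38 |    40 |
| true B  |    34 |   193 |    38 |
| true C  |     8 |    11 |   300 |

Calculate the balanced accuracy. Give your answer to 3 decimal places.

0.802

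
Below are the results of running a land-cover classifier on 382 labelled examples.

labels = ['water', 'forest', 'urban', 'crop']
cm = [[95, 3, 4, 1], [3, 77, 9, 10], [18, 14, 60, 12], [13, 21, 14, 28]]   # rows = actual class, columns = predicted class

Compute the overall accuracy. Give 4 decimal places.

Accuracy = trace / total = (95+77+60+28=260) / 382 = 260/382 = 0.6806

0.6806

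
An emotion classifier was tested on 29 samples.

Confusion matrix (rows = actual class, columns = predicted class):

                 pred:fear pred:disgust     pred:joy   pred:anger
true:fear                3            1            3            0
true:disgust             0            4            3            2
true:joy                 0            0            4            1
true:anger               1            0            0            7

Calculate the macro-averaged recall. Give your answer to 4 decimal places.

0.6370

Per-class recall (TP/(TP+FN)):
  fear: TP=3, FN=1+3+0=4 → 3/7 = 0.42857
  disgust: TP=4, FN=0+3+2=5 → 4/9 = 0.44444
  joy: TP=4, FN=0+0+1=1 → 4/5 = 0.80000
  anger: TP=7, FN=1+0+0=1 → 7/8 = 0.87500
Macro-recall = mean = (0.42857 + 0.44444 + 0.80000 + 0.87500) / 4 = 0.6370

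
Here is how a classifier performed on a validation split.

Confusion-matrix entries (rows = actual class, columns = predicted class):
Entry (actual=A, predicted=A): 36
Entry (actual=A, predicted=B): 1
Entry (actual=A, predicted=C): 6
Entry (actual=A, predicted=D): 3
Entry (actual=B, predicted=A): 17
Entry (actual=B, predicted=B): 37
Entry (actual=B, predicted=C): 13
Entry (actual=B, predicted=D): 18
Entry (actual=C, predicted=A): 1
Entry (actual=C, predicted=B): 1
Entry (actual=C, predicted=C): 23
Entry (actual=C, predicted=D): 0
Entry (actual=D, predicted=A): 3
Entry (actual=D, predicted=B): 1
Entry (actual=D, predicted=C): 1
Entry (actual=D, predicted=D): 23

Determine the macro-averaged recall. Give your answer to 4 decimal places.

0.7398

Per-class recall (TP/(TP+FN)):
  A: TP=36, FN=1+6+3=10 → 36/46 = 0.78261
  B: TP=37, FN=17+13+18=48 → 37/85 = 0.43529
  C: TP=23, FN=1+1+0=2 → 23/25 = 0.92000
  D: TP=23, FN=3+1+1=5 → 23/28 = 0.82143
Macro-recall = mean = (0.78261 + 0.43529 + 0.92000 + 0.82143) / 4 = 0.7398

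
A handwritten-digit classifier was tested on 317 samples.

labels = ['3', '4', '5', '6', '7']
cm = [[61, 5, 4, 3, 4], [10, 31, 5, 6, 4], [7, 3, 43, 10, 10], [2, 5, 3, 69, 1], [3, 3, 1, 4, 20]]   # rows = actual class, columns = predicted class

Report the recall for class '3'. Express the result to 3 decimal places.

One-vs-rest for '3': TP = diagonal; FP = other classes predicted '3'; FN = '3' predicted as other.
recall = TP/(TP+FN).
3: TP=61, FN=5+4+3+4=16 → 61/77 = 0.7922

0.792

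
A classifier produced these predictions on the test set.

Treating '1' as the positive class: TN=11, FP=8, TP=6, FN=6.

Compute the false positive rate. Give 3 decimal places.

0.421

FPR = FP/(FP+TN) = 8/(8+11) = 0.421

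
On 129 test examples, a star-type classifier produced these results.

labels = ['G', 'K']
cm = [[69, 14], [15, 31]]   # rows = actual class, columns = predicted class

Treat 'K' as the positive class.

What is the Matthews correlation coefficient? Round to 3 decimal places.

0.508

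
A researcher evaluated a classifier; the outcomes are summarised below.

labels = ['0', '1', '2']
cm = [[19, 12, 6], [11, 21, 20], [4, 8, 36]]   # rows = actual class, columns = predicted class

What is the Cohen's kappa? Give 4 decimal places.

Observed agreement pₒ = trace/N = 76/137 = 0.55474
Expected agreement pₑ = Σ (rowᵢ·colᵢ)/N² = (37·34 + 52·41 + 48·62)/137² = 0.33918
κ = (pₒ − pₑ)/(1 − pₑ) = (0.55474 − 0.33918)/(1 − 0.33918) = 0.3262

0.3262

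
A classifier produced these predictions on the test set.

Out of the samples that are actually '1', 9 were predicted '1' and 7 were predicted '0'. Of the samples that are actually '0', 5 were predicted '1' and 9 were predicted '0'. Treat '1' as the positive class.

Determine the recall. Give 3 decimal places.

0.563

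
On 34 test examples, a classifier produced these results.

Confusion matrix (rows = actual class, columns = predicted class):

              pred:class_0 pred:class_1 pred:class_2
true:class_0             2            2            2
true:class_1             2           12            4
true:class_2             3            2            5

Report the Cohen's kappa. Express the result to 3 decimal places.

Observed agreement pₒ = trace/N = 19/34 = 0.5588
Expected agreement pₑ = Σ (rowᵢ·colᵢ)/N² = (6·7 + 18·16 + 10·11)/34² = 0.3806
κ = (pₒ − pₑ)/(1 − pₑ) = (0.5588 − 0.3806)/(1 − 0.3806) = 0.288

0.288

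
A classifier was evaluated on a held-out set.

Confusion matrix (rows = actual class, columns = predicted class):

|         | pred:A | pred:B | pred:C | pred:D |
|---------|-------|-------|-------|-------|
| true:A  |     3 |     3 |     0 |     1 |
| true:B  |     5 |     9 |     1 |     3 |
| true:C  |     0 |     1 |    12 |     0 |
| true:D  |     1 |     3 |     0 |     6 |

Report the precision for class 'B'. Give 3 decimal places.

0.563

One-vs-rest for 'B': TP = diagonal; FP = other classes predicted 'B'; FN = 'B' predicted as other.
precision = TP/(TP+FP).
B: TP=9, FP=3+1+3=7 → 9/16 = 0.5625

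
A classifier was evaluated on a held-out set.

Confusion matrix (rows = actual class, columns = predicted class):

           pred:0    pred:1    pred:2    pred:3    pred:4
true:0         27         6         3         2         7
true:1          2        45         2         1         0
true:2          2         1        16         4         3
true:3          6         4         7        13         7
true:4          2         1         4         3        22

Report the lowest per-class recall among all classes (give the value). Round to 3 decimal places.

Per-class recall (TP/(TP+FN)):
  0: TP=27, FN=6+3+2+7=18 → 27/45 = 0.6000
  1: TP=45, FN=2+2+1+0=5 → 45/50 = 0.9000
  2: TP=16, FN=2+1+4+3=10 → 16/26 = 0.6154
  3: TP=13, FN=6+4+7+7=24 → 13/37 = 0.3514
  4: TP=22, FN=2+1+4+3=10 → 22/32 = 0.6875
Lowest is class '3' with recall = 0.351.

0.351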